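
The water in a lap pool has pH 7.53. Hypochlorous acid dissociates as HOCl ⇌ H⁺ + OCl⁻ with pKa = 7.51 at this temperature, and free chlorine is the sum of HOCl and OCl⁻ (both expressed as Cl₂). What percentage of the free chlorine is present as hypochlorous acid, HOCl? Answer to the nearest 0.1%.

[OCl⁻]/[HOCl] = 10^(pH − pKa) = 10^(7.53 − 7.51) = 10^0.02 = 1.047.
Fraction as HOCl = 1 / (1 + 1.047) = 0.4885.

48.8%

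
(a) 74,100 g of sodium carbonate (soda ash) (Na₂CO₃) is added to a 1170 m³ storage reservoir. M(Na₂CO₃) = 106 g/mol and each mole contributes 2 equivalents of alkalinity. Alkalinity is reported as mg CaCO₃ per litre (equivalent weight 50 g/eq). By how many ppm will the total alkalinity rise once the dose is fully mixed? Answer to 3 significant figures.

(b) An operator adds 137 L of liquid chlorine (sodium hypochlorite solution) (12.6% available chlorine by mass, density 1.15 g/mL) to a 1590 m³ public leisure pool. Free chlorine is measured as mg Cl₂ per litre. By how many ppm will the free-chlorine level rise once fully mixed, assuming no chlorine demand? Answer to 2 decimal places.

(a) 59.7 ppm; (b) 12.49 ppm

(a) Volume: 1170 m³ = 1,170,000 L.
(a) Moles of Na₂CO₃: 74,100 g ÷ 106 g/mol = 699.1 mol → 1398 eq of alkalinity.
(a) As CaCO₃: 1398 eq × 50 g/eq = 69,910 g.
(a) Rise: 69,910 g / 1,170,000 L × 1000 = 59.75 mg/L.

(b) Volume: 1590 m³ = 1,590,000 L.
(b) Mass of solution: 137 L × 1000 mL/L × 1.15 g/mL = 157,600 g.
(b) Available chlorine delivered: 157,600 g × 0.126 = 19,850 g as Cl₂.
(b) Concentration rise: 19,850 g / 1,590,000 L = 12.49 mg/L = 12.49 ppm.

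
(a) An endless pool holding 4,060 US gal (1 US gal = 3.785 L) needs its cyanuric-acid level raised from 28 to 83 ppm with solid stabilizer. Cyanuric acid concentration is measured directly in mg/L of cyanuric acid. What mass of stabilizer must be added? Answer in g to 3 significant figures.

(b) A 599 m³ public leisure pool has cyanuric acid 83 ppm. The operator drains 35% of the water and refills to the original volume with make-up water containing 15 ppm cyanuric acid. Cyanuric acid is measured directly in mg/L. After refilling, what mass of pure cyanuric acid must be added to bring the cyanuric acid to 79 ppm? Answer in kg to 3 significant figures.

(a) 845 g; (b) 11.9 kg

(a) Volume: 4,060 US gal × 3.785 L/gal = 15,367 L.
(a) CYA to add: (83 − 28) = 55 mg/L × 15,367 L = 845.2 g cyanuric acid.

(b) Volume: 599 m³ = 599,000 L.
(b) After draining 35% and refilling: 83 × 0.65 + 15 × 0.35 = 59.2 ppm.
(b) Deficit to target: 79 − 59.2 = 19.8 mg/L.
(b) Mass: 19.8 mg/L × 599,000 L = 11,860 g cyanuric acid.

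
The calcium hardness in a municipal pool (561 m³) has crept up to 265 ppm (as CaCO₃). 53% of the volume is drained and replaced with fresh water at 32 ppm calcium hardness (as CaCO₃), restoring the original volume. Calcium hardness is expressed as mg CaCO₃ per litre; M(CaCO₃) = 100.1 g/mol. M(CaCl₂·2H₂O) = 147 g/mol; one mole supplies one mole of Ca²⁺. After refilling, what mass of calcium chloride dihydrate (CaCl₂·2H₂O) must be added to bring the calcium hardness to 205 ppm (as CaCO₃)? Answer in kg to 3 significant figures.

52.3 kg

Volume: 561 m³ = 561,000 L.
After draining 53% and refilling: 265 × 0.47 + 32 × 0.53 = 141.51 ppm.
Deficit to target: 205 − 141.51 = 63.49 mg/L.
As CaCO₃: 63.49 mg/L × 561,000 L = 35,620 g; ÷ 100.1 = 355.8 mol Ca²⁺.
Mass: 355.8 × 147 = 52,310 g.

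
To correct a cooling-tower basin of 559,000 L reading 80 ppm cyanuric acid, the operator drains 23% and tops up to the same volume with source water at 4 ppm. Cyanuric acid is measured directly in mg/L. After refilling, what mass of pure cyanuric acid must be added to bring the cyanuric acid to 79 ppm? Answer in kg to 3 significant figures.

9.21 kg

After draining 23% and refilling: 80 × 0.77 + 4 × 0.23 = 62.52 ppm.
Deficit to target: 79 − 62.52 = 16.48 mg/L.
Mass: 16.48 mg/L × 559,000 L = 9212 g cyanuric acid.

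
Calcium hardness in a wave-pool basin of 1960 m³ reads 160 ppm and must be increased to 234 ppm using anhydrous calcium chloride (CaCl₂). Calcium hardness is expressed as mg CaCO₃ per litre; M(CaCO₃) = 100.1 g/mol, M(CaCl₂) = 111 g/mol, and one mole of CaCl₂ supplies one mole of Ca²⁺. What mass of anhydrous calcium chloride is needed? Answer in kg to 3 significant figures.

161 kg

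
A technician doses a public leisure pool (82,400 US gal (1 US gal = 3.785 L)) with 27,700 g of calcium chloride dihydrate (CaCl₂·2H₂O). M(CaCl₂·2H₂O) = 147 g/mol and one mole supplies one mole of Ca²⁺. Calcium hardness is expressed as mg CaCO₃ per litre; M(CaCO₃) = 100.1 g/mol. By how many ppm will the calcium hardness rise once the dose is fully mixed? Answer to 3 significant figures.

Volume: 82,400 US gal × 3.785 L/gal = 311,884 L.
Moles of Ca²⁺: 27,700 g ÷ 147 g/mol = 188.4 mol.
As CaCO₃: 188.4 mol × 100.1 g/mol = 18,860 g.
Rise: 18,860 g / 311,884 L × 1000 = 60.48 mg/L.

60.5 ppm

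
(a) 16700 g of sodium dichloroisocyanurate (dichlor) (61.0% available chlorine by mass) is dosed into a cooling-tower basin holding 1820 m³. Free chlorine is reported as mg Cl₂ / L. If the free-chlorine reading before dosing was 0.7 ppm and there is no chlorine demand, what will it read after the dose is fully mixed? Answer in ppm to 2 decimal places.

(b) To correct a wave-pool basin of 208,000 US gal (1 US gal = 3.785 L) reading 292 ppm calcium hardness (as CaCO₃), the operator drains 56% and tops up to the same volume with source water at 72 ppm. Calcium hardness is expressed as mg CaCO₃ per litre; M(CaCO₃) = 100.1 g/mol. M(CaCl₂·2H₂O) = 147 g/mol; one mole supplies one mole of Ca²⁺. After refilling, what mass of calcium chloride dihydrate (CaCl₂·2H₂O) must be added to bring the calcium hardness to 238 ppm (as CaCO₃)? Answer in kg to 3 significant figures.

(a) 6.30 ppm; (b) 80.0 kg

(a) Volume: 1820 m³ = 1,820,000 L.
(a) Available chlorine delivered: 16,700 g × 0.61 = 10,190 g as Cl₂.
(a) Concentration rise: 10,190 g / 1,820,000 L = 5.597 mg/L = 5.60 ppm.
(a) Final FC: 0.7 + 5.60 = 6.30 ppm.

(b) Volume: 208,000 US gal × 3.785 L/gal = 787,280 L.
(b) After draining 56% and refilling: 292 × 0.44 + 72 × 0.56 = 168.8 ppm.
(b) Deficit to target: 238 − 168.8 = 69.2 mg/L.
(b) As CaCO₃: 69.2 mg/L × 787,280 L = 54,480 g; ÷ 100.1 = 544.3 mol Ca²⁺.
(b) Mass: 544.3 × 147 = 80,010 g.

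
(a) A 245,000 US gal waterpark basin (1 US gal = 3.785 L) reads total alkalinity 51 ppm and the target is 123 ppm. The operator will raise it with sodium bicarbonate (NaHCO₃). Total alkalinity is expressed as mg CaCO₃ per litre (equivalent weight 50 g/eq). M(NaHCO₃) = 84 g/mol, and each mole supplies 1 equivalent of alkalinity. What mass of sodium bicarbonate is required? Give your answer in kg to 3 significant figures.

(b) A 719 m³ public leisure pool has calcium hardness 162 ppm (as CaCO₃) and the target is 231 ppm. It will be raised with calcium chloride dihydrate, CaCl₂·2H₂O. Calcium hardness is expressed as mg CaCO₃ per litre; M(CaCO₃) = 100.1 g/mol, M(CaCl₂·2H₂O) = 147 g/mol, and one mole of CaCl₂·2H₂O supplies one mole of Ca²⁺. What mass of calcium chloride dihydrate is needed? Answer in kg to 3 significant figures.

(a) 112 kg; (b) 72.9 kg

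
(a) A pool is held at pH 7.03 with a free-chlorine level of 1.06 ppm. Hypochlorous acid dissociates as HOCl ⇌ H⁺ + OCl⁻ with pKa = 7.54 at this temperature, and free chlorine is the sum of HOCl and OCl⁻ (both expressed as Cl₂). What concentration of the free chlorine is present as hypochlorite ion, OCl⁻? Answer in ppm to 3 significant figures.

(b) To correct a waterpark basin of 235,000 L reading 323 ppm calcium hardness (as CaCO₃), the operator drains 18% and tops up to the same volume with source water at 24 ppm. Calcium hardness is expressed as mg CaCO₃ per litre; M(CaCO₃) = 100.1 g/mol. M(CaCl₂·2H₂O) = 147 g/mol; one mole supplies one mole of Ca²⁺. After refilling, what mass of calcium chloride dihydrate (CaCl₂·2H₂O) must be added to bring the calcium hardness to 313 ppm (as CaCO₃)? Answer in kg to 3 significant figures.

(a) [OCl⁻]/[HOCl] = 10^(pH − pKa) = 10^(7.03 − 7.54) = 10^-0.51 = 0.309.
(a) Fraction as HOCl = 1 / (1 + 0.309) = 0.7639.
(a) OCl⁻ = (1 − 0.7639) × 1.06 ppm = 0.2502 ppm.

(b) After draining 18% and refilling: 323 × 0.82 + 24 × 0.18 = 269.18 ppm.
(b) Deficit to target: 313 − 269.18 = 43.82 mg/L.
(b) As CaCO₃: 43.82 mg/L × 235,000 L = 10,300 g; ÷ 100.1 = 102.9 mol Ca²⁺.
(b) Mass: 102.9 × 147 = 15,120 g.

(a) 0.250 ppm; (b) 15.1 kg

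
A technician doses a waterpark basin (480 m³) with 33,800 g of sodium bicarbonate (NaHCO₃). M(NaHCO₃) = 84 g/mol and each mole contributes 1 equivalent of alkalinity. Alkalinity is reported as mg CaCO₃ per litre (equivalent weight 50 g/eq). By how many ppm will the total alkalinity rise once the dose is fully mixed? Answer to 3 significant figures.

Volume: 480 m³ = 480,000 L.
Moles of NaHCO₃: 33,800 g ÷ 84 g/mol = 402.4 mol → 402.4 eq of alkalinity.
As CaCO₃: 402.4 eq × 50 g/eq = 20,120 g.
Rise: 20,120 g / 480,000 L × 1000 = 41.91 mg/L.

41.9 ppm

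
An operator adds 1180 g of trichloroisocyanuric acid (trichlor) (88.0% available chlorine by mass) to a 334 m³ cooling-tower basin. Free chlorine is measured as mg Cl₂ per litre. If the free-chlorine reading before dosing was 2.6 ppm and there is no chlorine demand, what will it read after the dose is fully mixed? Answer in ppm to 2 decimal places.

Volume: 334 m³ = 334,000 L.
Available chlorine delivered: 1180 g × 0.88 = 1038 g as Cl₂.
Concentration rise: 1038 g / 334,000 L = 3.109 mg/L = 3.11 ppm.
Final FC: 2.6 + 3.11 = 5.71 ppm.

5.71 ppm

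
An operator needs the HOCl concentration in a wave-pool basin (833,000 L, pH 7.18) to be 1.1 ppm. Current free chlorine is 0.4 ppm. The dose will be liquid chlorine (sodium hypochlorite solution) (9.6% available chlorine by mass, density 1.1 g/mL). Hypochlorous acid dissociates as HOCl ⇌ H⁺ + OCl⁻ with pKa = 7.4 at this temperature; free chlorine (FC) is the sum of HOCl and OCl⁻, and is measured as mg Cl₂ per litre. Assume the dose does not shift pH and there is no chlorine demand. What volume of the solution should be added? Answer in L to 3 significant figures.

10.8 L

[OCl⁻]/[HOCl] = 10^(pH − pKa) = 10^(7.18 − 7.4) = 0.6026; fraction as HOCl = 1/(1 + 0.6026) = 0.624.
Free chlorine required for 1.1 ppm HOCl: 1.1 / 0.624 = 1.763 ppm.
FC to add: 1.763 − 0.4 = 1.363 mg/L as Cl₂.
Cl₂ equivalent: 1.363 mg/L × 833,000 L = 1135 g.
Product at 9.6% available Cl: 1135 / 0.096 = 11,830 g.
Volume: 11,830 g ÷ 1.1 g/mL = 10,750 mL.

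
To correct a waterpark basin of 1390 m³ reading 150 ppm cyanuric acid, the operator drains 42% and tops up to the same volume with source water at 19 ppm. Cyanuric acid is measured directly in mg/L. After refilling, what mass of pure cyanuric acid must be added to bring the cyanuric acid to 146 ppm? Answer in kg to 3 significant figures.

Volume: 1390 m³ = 1,390,000 L.
After draining 42% and refilling: 150 × 0.58 + 19 × 0.42 = 94.98 ppm.
Deficit to target: 146 − 94.98 = 51.02 mg/L.
Mass: 51.02 mg/L × 1,390,000 L = 70,920 g cyanuric acid.

70.9 kg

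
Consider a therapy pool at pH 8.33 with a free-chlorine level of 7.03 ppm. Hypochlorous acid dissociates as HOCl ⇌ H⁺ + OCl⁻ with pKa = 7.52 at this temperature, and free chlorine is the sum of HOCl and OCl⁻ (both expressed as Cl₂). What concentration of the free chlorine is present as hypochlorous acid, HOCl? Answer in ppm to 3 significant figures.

[OCl⁻]/[HOCl] = 10^(pH − pKa) = 10^(8.33 − 7.52) = 10^0.81 = 6.457.
Fraction as HOCl = 1 / (1 + 6.457) = 0.1341.
HOCl = 0.1341 × 7.03 ppm = 0.9428 ppm.

0.943 ppm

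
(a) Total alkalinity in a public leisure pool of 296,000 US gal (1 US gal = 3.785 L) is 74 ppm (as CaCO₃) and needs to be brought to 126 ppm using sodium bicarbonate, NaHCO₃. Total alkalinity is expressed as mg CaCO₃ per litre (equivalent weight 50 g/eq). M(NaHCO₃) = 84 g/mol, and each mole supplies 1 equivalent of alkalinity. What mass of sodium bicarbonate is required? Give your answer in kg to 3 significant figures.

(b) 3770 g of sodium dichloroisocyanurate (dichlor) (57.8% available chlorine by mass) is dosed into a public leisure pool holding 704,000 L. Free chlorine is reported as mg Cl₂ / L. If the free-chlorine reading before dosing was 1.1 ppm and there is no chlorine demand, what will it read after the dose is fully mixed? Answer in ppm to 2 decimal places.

(a) Volume: 296,000 US gal × 3.785 L/gal = 1,120,360 L.
(a) Alkalinity to add: (126 − 74) = 52 mg/L as CaCO₃ × 1,120,360 L = 58,260 g as CaCO₃.
(a) Equivalents: 58,260 g ÷ 50 g/eq = 1165 eq.
(a) NaHCO₃ supplies 1 eq per mole → 1165 mol.
(a) Mass: 1165 mol × 84 g/mol = 97,870 g.

(b) Available chlorine delivered: 3770 g × 0.578 = 2179 g as Cl₂.
(b) Concentration rise: 2179 g / 704,000 L = 3.095 mg/L = 3.10 ppm.
(b) Final FC: 1.1 + 3.10 = 4.20 ppm.

(a) 97.9 kg; (b) 4.20 ppm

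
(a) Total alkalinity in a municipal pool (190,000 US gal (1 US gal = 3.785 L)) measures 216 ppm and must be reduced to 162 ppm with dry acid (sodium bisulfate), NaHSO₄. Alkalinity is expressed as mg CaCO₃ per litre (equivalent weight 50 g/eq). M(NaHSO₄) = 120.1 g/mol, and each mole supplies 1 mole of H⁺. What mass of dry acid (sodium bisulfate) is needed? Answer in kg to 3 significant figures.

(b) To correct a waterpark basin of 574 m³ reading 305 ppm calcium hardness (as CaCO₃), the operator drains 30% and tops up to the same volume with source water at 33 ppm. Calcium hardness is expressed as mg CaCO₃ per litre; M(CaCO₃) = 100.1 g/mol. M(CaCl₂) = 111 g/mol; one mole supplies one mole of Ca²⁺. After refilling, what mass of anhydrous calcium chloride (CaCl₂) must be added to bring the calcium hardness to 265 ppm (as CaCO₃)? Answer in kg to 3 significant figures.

(a) 93.3 kg; (b) 26.5 kg

(a) Volume: 190,000 US gal × 3.785 L/gal = 719,150 L.
(a) Alkalinity to neutralize: (216 − 162) = 54 mg/L as CaCO₃ × 719,150 L = 38,830 g as CaCO₃.
(a) Equivalents of H⁺ required: 38,830 ÷ 50 g/eq = 776.7 eq = 776.7 mol NaHSO₄.
(a) Mass of NaHSO₄: 776.7 × 120.1 = 93,280 g.

(b) Volume: 574 m³ = 574,000 L.
(b) After draining 30% and refilling: 305 × 0.70 + 33 × 0.30 = 223.4 ppm.
(b) Deficit to target: 265 − 223.4 = 41.6 mg/L.
(b) As CaCO₃: 41.6 mg/L × 574,000 L = 23,880 g; ÷ 100.1 = 238.5 mol Ca²⁺.
(b) Mass: 238.5 × 111 = 26,480 g.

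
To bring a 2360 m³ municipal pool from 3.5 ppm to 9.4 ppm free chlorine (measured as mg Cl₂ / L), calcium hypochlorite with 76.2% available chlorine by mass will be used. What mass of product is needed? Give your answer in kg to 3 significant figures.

Volume: 2360 m³ = 2,360,000 L.
Chlorine deficit: 9.4 − 3.5 = 5.9 ppm = 5.9 mg/L as Cl₂.
Cl₂ equivalent needed: 5.9 mg/L × 2,360,000 L = 13,920,000 mg = 13,920 g.
Product at 76.2% available chlorine: 13,920 / 0.762 = 18,270 g.

18.3 kg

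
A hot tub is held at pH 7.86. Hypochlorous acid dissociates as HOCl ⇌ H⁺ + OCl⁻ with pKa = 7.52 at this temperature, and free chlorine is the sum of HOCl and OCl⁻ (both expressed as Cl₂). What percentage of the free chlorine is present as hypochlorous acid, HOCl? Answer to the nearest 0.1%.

[OCl⁻]/[HOCl] = 10^(pH − pKa) = 10^(7.86 − 7.52) = 10^0.34 = 2.188.
Fraction as HOCl = 1 / (1 + 2.188) = 0.3137.

31.4%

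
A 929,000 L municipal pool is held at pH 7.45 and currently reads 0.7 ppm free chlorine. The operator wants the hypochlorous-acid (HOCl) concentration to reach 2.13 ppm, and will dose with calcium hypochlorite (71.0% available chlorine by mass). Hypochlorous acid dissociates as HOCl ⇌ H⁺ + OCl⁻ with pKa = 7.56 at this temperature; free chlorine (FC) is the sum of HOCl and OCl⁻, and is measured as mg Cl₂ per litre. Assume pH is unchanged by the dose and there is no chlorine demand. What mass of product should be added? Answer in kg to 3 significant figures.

[OCl⁻]/[HOCl] = 10^(pH − pKa) = 10^(7.45 − 7.56) = 0.7762; fraction as HOCl = 1/(1 + 0.7762) = 0.563.
Free chlorine required for 2.13 ppm HOCl: 2.13 / 0.563 = 3.783 ppm.
FC to add: 3.783 − 0.7 = 3.083 mg/L as Cl₂.
Cl₂ equivalent: 3.083 mg/L × 929,000 L = 2864 g.
Product at 71.0% available Cl: 2864 / 0.71 = 4034 g.

4.03 kg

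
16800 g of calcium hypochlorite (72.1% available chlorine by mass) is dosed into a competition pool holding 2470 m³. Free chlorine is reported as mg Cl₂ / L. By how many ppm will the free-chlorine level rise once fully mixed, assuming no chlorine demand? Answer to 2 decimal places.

Volume: 2470 m³ = 2,470,000 L.
Available chlorine delivered: 16,800 g × 0.721 = 12,110 g as Cl₂.
Concentration rise: 12,110 g / 2,470,000 L = 4.904 mg/L = 4.90 ppm.

4.90 ppm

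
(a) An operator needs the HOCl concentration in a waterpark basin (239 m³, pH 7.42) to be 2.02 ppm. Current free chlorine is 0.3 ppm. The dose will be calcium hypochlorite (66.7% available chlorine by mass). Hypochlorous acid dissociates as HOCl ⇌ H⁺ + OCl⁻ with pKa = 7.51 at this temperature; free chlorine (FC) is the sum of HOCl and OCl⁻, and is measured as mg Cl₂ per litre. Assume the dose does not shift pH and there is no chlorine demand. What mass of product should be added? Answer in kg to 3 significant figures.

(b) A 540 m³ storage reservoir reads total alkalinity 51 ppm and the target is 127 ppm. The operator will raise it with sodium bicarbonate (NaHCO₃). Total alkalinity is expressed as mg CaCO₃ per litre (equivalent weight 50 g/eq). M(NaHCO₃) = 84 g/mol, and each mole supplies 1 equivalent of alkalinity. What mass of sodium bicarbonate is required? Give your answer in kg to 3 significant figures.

(a) 1.20 kg; (b) 68.9 kg

(a) Volume: 239 m³ = 239,000 L.
(a) [OCl⁻]/[HOCl] = 10^(pH − pKa) = 10^(7.42 − 7.51) = 0.8128; fraction as HOCl = 1/(1 + 0.8128) = 0.5516.
(a) Free chlorine required for 2.02 ppm HOCl: 2.02 / 0.5516 = 3.662 ppm.
(a) FC to add: 3.662 − 0.3 = 3.362 mg/L as Cl₂.
(a) Cl₂ equivalent: 3.362 mg/L × 239,000 L = 803.5 g.
(a) Product at 66.7% available Cl: 803.5 / 0.667 = 1205 g.

(b) Volume: 540 m³ = 540,000 L.
(b) Alkalinity to add: (127 − 51) = 76 mg/L as CaCO₃ × 540,000 L = 41,040 g as CaCO₃.
(b) Equivalents: 41,040 g ÷ 50 g/eq = 820.8 eq.
(b) NaHCO₃ supplies 1 eq per mole → 820.8 mol.
(b) Mass: 820.8 mol × 84 g/mol = 68,950 g.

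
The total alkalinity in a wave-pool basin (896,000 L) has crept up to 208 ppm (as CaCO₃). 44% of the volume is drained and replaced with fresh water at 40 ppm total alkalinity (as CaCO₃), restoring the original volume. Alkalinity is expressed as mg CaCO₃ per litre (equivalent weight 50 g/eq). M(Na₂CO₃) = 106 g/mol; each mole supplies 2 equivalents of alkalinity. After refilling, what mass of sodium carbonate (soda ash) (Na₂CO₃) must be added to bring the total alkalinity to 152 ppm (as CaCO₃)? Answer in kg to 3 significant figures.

After draining 44% and refilling: 208 × 0.56 + 40 × 0.44 = 134.08 ppm.
Deficit to target: 152 − 134.08 = 17.92 mg/L.
As CaCO₃: 17.92 mg/L × 896,000 L = 16,060 g; ÷ 50 g/eq ÷ 2 = 160.6 mol Na₂CO₃.
Mass: 160.6 × 106 = 17,020 g.

17.0 kg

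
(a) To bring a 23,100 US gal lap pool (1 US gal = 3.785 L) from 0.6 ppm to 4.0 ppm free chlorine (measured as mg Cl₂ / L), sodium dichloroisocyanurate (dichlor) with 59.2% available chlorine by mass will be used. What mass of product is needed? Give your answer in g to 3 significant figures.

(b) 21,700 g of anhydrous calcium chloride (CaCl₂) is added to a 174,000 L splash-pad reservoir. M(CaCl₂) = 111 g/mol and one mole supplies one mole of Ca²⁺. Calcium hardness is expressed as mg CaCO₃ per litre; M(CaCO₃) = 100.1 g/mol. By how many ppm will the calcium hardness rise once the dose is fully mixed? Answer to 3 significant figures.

(a) Volume: 23,100 US gal × 3.785 L/gal = 87,434 L.
(a) Chlorine deficit: 4.0 − 0.6 = 3.4 ppm = 3.4 mg/L as Cl₂.
(a) Cl₂ equivalent needed: 3.4 mg/L × 87,434 L = 297,300 mg = 297.3 g.
(a) Product at 59.2% available chlorine: 297.3 / 0.592 = 502.2 g.

(b) Moles of Ca²⁺: 21,700 g ÷ 111 g/mol = 195.5 mol.
(b) As CaCO₃: 195.5 mol × 100.1 g/mol = 19,570 g.
(b) Rise: 19,570 g / 174,000 L × 1000 = 112.5 mg/L.

(a) 502 g; (b) 112 ppm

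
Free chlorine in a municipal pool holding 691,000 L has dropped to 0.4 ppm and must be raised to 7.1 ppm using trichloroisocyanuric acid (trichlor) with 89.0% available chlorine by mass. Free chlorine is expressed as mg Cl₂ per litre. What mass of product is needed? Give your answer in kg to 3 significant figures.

Chlorine deficit: 7.1 − 0.4 = 6.7 ppm = 6.7 mg/L as Cl₂.
Cl₂ equivalent needed: 6.7 mg/L × 691,000 L = 4,630,000 mg = 4630 g.
Product at 89.0% available chlorine: 4630 / 0.89 = 5202 g.

5.20 kg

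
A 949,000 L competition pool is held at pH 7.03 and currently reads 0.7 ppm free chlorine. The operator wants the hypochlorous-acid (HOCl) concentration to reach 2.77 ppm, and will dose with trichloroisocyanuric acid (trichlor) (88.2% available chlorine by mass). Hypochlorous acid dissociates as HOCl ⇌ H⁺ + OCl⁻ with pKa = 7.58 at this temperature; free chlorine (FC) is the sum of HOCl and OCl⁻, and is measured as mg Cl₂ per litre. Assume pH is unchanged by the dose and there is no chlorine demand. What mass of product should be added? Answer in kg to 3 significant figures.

3.07 kg

[OCl⁻]/[HOCl] = 10^(pH − pKa) = 10^(7.03 − 7.58) = 0.2818; fraction as HOCl = 1/(1 + 0.2818) = 0.7801.
Free chlorine required for 2.77 ppm HOCl: 2.77 / 0.7801 = 3.551 ppm.
FC to add: 3.551 − 0.7 = 2.851 mg/L as Cl₂.
Cl₂ equivalent: 2.851 mg/L × 949,000 L = 2705 g.
Product at 88.2% available Cl: 2705 / 0.882 = 3067 g.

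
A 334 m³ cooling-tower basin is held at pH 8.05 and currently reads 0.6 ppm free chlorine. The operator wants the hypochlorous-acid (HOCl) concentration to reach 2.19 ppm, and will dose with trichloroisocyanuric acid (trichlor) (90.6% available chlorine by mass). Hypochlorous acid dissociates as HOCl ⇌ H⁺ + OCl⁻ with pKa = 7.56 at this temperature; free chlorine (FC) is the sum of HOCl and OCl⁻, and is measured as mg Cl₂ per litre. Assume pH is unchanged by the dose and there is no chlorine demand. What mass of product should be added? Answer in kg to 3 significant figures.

3.08 kg

Volume: 334 m³ = 334,000 L.
[OCl⁻]/[HOCl] = 10^(pH − pKa) = 10^(8.05 − 7.56) = 3.09; fraction as HOCl = 1/(1 + 3.09) = 0.2445.
Free chlorine required for 2.19 ppm HOCl: 2.19 / 0.2445 = 8.958 ppm.
FC to add: 8.958 − 0.6 = 8.358 mg/L as Cl₂.
Cl₂ equivalent: 8.358 mg/L × 334,000 L = 2791 g.
Product at 90.6% available Cl: 2791 / 0.906 = 3081 g.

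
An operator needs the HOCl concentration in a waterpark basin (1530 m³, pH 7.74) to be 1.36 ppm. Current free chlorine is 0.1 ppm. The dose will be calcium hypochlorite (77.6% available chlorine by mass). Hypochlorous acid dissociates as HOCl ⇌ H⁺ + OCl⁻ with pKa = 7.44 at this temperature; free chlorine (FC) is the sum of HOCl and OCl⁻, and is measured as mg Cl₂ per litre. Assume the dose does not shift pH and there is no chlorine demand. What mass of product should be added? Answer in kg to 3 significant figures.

7.83 kg

Volume: 1530 m³ = 1,530,000 L.
[OCl⁻]/[HOCl] = 10^(pH − pKa) = 10^(7.74 − 7.44) = 1.995; fraction as HOCl = 1/(1 + 1.995) = 0.3339.
Free chlorine required for 1.36 ppm HOCl: 1.36 / 0.3339 = 4.074 ppm.
FC to add: 4.074 − 0.1 = 3.974 mg/L as Cl₂.
Cl₂ equivalent: 3.974 mg/L × 1,530,000 L = 6080 g.
Product at 77.6% available Cl: 6080 / 0.776 = 7834 g.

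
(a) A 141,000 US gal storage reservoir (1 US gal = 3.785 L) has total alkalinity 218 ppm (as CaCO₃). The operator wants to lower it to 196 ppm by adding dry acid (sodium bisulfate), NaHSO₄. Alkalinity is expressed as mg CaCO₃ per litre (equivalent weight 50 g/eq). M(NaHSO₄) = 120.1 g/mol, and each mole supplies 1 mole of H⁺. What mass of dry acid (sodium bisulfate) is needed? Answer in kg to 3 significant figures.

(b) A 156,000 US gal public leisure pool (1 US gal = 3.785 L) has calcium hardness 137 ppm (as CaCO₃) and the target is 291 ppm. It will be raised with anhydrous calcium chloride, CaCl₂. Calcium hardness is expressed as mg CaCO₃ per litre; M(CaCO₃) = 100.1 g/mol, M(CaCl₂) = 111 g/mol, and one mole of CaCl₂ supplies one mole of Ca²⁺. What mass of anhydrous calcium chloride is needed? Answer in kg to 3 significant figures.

(a) Volume: 141,000 US gal × 3.785 L/gal = 533,685 L.
(a) Alkalinity to neutralize: (218 − 196) = 22 mg/L as CaCO₃ × 533,685 L = 11,740 g as CaCO₃.
(a) Equivalents of H⁺ required: 11,740 ÷ 50 g/eq = 234.8 eq = 234.8 mol NaHSO₄.
(a) Mass of NaHSO₄: 234.8 × 120.1 = 28,200 g.

(b) Volume: 156,000 US gal × 3.785 L/gal = 590,460 L.
(b) Hardness to add: (291 − 137) = 154 mg/L as CaCO₃ × 590,460 L = 90,930 g as CaCO₃.
(b) Moles of Ca²⁺ (1 mol Ca²⁺ ≡ 1 mol CaCO₃): 90,930 / 100.1 g/mol = 908.4 mol.
(b) Mass of CaCl₂: 908.4 × 111 = 100,800 g.

(a) 28.2 kg; (b) 101 kg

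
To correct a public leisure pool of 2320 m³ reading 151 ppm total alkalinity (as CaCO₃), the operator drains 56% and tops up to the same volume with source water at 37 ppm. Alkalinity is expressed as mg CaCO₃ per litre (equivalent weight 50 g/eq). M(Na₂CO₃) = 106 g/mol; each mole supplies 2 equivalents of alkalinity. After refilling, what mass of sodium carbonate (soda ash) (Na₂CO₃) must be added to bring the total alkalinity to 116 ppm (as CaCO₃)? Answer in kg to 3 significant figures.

Volume: 2320 m³ = 2,320,000 L.
After draining 56% and refilling: 151 × 0.44 + 37 × 0.56 = 87.16 ppm.
Deficit to target: 116 − 87.16 = 28.84 mg/L.
As CaCO₃: 28.84 mg/L × 2,320,000 L = 66,910 g; ÷ 50 g/eq ÷ 2 = 669.1 mol Na₂CO₃.
Mass: 669.1 × 106 = 70,920 g.

70.9 kg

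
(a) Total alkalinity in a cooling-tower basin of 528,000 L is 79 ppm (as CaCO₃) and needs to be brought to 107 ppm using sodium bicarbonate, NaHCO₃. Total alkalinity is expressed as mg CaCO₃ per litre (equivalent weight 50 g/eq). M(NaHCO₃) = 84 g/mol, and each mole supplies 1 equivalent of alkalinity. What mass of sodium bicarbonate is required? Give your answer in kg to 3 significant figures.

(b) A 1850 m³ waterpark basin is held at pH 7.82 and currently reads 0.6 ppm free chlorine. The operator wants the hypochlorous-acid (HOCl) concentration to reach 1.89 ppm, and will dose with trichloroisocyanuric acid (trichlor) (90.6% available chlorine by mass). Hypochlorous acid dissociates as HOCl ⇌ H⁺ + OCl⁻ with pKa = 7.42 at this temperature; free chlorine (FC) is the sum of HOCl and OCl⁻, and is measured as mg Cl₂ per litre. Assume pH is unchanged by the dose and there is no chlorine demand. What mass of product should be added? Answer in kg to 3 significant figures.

(a) Alkalinity to add: (107 − 79) = 28 mg/L as CaCO₃ × 528,000 L = 14,780 g as CaCO₃.
(a) Equivalents: 14,780 g ÷ 50 g/eq = 295.7 eq.
(a) NaHCO₃ supplies 1 eq per mole → 295.7 mol.
(a) Mass: 295.7 mol × 84 g/mol = 24,840 g.

(b) Volume: 1850 m³ = 1,850,000 L.
(b) [OCl⁻]/[HOCl] = 10^(pH − pKa) = 10^(7.82 − 7.42) = 2.512; fraction as HOCl = 1/(1 + 2.512) = 0.2847.
(b) Free chlorine required for 1.89 ppm HOCl: 1.89 / 0.2847 = 6.637 ppm.
(b) FC to add: 6.637 − 0.6 = 6.037 mg/L as Cl₂.
(b) Cl₂ equivalent: 6.037 mg/L × 1,850,000 L = 11,170 g.
(b) Product at 90.6% available Cl: 11,170 / 0.906 = 12,330 g.

(a) 24.8 kg; (b) 12.3 kg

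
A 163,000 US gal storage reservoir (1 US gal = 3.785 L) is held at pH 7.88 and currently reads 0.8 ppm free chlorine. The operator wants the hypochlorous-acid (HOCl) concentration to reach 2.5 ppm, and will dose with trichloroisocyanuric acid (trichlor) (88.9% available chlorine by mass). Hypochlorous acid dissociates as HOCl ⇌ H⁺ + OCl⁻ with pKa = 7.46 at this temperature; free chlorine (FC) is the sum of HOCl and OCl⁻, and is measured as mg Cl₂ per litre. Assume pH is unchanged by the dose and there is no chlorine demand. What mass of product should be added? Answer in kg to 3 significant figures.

Volume: 163,000 US gal × 3.785 L/gal = 616,955 L.
[OCl⁻]/[HOCl] = 10^(pH − pKa) = 10^(7.88 − 7.46) = 2.63; fraction as HOCl = 1/(1 + 2.63) = 0.2755.
Free chlorine required for 2.5 ppm HOCl: 2.5 / 0.2755 = 9.076 ppm.
FC to add: 9.076 − 0.8 = 8.276 mg/L as Cl₂.
Cl₂ equivalent: 8.276 mg/L × 616,955 L = 5106 g.
Product at 88.9% available Cl: 5106 / 0.889 = 5743 g.

5.74 kg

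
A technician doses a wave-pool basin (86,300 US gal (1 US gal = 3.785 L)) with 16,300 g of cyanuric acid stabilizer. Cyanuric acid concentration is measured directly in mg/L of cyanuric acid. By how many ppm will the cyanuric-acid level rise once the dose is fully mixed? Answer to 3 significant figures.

49.9 ppm

Volume: 86,300 US gal × 3.785 L/gal = 326,646 L.
Rise: 16,300 g / 326,646 L × 1000 = 49.9 mg/L.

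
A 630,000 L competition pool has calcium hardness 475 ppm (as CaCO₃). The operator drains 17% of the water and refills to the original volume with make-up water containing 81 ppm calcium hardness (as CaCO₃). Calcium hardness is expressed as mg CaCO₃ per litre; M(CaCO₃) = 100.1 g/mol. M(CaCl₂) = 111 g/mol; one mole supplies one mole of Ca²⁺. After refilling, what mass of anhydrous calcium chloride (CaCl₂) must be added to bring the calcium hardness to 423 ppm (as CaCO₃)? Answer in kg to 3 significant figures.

10.5 kg

After draining 17% and refilling: 475 × 0.83 + 81 × 0.17 = 408.02 ppm.
Deficit to target: 423 − 408.02 = 14.98 mg/L.
As CaCO₃: 14.98 mg/L × 630,000 L = 9437 g; ÷ 100.1 = 94.28 mol Ca²⁺.
Mass: 94.28 × 111 = 10,470 g.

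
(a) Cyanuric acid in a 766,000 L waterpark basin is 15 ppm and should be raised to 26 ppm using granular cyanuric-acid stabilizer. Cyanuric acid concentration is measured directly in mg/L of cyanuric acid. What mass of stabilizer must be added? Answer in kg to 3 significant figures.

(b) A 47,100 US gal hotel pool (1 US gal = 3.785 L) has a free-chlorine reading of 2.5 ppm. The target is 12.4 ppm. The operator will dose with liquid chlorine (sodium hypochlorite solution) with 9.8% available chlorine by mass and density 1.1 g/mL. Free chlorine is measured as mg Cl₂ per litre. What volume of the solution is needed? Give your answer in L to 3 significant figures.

(a) CYA to add: (26 − 15) = 11 mg/L × 766,000 L = 8426 g cyanuric acid.

(b) Volume: 47,100 US gal × 3.785 L/gal = 178,274 L.
(b) Chlorine deficit: 12.4 − 2.5 = 9.9 ppm = 9.9 mg/L as Cl₂.
(b) Cl₂ equivalent needed: 9.9 mg/L × 178,274 L = 1,765,000 mg = 1765 g.
(b) Product at 9.8% available chlorine: 1765 / 0.098 = 18,010 g.
(b) Volume at density 1.1 g/mL: 18,010 g ÷ 1.1 g/mL = 16,370 mL.

(a) 8.43 kg; (b) 16.4 L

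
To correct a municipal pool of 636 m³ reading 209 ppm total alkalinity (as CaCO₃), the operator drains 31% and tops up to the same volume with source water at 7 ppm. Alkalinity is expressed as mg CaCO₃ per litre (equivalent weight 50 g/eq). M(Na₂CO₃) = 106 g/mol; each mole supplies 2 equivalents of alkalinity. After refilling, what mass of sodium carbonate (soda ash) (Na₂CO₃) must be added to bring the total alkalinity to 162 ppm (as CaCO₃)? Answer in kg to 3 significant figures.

Volume: 636 m³ = 636,000 L.
After draining 31% and refilling: 209 × 0.69 + 7 × 0.31 = 146.38 ppm.
Deficit to target: 162 − 146.38 = 15.62 mg/L.
As CaCO₃: 15.62 mg/L × 636,000 L = 9934 g; ÷ 50 g/eq ÷ 2 = 99.34 mol Na₂CO₃.
Mass: 99.34 × 106 = 10,530 g.

10.5 kg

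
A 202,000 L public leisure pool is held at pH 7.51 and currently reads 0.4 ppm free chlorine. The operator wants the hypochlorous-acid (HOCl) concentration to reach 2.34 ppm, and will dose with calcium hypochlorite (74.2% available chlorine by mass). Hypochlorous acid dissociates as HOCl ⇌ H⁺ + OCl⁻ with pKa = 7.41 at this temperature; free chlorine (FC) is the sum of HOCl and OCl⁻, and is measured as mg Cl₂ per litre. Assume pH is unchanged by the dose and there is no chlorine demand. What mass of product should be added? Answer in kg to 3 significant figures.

[OCl⁻]/[HOCl] = 10^(pH − pKa) = 10^(7.51 − 7.41) = 1.259; fraction as HOCl = 1/(1 + 1.259) = 0.4427.
Free chlorine required for 2.34 ppm HOCl: 2.34 / 0.4427 = 5.286 ppm.
FC to add: 5.286 − 0.4 = 4.886 mg/L as Cl₂.
Cl₂ equivalent: 4.886 mg/L × 202,000 L = 986.9 g.
Product at 74.2% available Cl: 986.9 / 0.742 = 1330 g.

1.33 kg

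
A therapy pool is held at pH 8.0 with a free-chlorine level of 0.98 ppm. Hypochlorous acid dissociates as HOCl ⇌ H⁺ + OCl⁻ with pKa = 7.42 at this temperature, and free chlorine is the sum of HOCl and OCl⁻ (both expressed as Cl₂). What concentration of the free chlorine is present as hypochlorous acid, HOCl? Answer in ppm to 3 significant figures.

[OCl⁻]/[HOCl] = 10^(pH − pKa) = 10^(8.0 − 7.42) = 10^0.58 = 3.802.
Fraction as HOCl = 1 / (1 + 3.802) = 0.2083.
HOCl = 0.2083 × 0.98 ppm = 0.2041 ppm.

0.204 ppm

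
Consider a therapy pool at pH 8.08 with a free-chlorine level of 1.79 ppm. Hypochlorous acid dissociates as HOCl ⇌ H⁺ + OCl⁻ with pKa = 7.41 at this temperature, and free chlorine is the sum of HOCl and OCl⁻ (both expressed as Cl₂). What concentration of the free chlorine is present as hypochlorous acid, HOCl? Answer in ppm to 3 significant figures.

[OCl⁻]/[HOCl] = 10^(pH − pKa) = 10^(8.08 − 7.41) = 10^0.67 = 4.677.
Fraction as HOCl = 1 / (1 + 4.677) = 0.1761.
HOCl = 0.1761 × 1.79 ppm = 0.3153 ppm.

0.315 ppm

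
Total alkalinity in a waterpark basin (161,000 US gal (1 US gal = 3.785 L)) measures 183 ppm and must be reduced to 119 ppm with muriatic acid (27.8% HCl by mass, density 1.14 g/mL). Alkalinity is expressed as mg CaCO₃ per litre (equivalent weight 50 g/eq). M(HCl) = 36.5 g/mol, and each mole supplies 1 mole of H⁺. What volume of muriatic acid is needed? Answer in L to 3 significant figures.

89.8 L

Volume: 161,000 US gal × 3.785 L/gal = 609,385 L.
Alkalinity to neutralize: (183 − 119) = 64 mg/L as CaCO₃ × 609,385 L = 39,000 g as CaCO₃.
Equivalents of H⁺ required: 39,000 ÷ 50 g/eq = 780 eq = 780 mol HCl.
Mass of HCl: 780 × 36.5 = 28,470 g.
Mass of 27.8% solution: 28,470 / 0.278 = 102,400 g.
Volume: 102,400 g ÷ 1.14 g/mL = 89,830 mL.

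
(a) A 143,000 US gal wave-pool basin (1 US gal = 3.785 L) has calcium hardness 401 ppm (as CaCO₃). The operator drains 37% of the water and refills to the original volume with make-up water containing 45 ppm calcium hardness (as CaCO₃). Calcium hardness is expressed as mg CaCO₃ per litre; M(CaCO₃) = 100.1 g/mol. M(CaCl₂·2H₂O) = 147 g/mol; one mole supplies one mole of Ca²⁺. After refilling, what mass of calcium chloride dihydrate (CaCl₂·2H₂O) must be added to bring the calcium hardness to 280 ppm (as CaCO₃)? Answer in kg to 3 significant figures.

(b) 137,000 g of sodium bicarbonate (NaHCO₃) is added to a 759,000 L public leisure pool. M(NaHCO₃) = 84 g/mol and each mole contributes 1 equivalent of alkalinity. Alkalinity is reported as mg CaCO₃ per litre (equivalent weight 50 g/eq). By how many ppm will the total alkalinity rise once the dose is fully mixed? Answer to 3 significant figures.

(a) Volume: 143,000 US gal × 3.785 L/gal = 541,255 L.
(a) After draining 37% and refilling: 401 × 0.63 + 45 × 0.37 = 269.28 ppm.
(a) Deficit to target: 280 − 269.28 = 10.72 mg/L.
(a) As CaCO₃: 10.72 mg/L × 541,255 L = 5802 g; ÷ 100.1 = 57.96 mol Ca²⁺.
(a) Mass: 57.96 × 147 = 8521 g.

(b) Moles of NaHCO₃: 137,000 g ÷ 84 g/mol = 1631 mol → 1631 eq of alkalinity.
(b) As CaCO₃: 1631 eq × 50 g/eq = 81,550 g.
(b) Rise: 81,550 g / 759,000 L × 1000 = 107.4 mg/L.

(a) 8.52 kg; (b) 107 ppm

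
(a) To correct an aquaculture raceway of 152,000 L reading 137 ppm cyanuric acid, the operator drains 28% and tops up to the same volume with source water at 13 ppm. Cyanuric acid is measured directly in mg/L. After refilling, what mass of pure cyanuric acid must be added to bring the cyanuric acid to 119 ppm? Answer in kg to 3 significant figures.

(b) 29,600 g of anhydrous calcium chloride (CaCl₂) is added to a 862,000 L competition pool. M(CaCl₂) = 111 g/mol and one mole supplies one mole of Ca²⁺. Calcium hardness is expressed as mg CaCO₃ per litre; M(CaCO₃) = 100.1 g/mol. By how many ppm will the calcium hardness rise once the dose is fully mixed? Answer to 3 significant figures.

(a) 2.54 kg; (b) 31.0 ppm

(a) After draining 28% and refilling: 137 × 0.72 + 13 × 0.28 = 102.28 ppm.
(a) Deficit to target: 119 − 102.28 = 16.72 mg/L.
(a) Mass: 16.72 mg/L × 152,000 L = 2541 g cyanuric acid.

(b) Moles of Ca²⁺: 29,600 g ÷ 111 g/mol = 266.7 mol.
(b) As CaCO₃: 266.7 mol × 100.1 g/mol = 26,690 g.
(b) Rise: 26,690 g / 862,000 L × 1000 = 30.97 mg/L.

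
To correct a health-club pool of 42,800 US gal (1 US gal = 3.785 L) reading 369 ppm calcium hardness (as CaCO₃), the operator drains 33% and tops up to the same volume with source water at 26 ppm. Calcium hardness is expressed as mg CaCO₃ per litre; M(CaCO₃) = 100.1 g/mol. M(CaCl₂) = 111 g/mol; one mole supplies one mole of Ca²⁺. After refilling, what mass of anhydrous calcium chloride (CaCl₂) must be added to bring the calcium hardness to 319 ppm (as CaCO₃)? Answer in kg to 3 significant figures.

Volume: 42,800 US gal × 3.785 L/gal = 161,998 L.
After draining 33% and refilling: 369 × 0.67 + 26 × 0.33 = 255.81 ppm.
Deficit to target: 319 − 255.81 = 63.19 mg/L.
As CaCO₃: 63.19 mg/L × 161,998 L = 10,240 g; ÷ 100.1 = 102.3 mol Ca²⁺.
Mass: 102.3 × 111 = 11,350 g.

11.4 kg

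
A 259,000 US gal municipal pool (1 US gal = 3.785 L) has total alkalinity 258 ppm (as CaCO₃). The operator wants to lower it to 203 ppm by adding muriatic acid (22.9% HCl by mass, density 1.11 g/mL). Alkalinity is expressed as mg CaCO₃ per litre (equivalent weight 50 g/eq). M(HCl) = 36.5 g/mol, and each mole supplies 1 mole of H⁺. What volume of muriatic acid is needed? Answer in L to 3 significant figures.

155 L

Volume: 259,000 US gal × 3.785 L/gal = 980,315 L.
Alkalinity to neutralize: (258 − 203) = 55 mg/L as CaCO₃ × 980,315 L = 53,920 g as CaCO₃.
Equivalents of H⁺ required: 53,920 ÷ 50 g/eq = 1078 eq = 1078 mol HCl.
Mass of HCl: 1078 × 36.5 = 39,360 g.
Mass of 22.9% solution: 39,360 / 0.229 = 171,900 g.
Volume: 171,900 g ÷ 1.11 g/mL = 154,800 mL.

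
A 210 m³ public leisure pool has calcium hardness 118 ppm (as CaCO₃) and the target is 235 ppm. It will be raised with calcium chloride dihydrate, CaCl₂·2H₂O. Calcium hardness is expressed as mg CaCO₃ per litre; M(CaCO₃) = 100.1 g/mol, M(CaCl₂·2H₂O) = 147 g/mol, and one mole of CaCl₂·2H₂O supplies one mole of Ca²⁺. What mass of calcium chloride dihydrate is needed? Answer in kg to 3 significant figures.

36.1 kg

Volume: 210 m³ = 210,000 L.
Hardness to add: (235 − 118) = 117 mg/L as CaCO₃ × 210,000 L = 24,570 g as CaCO₃.
Moles of Ca²⁺ (1 mol Ca²⁺ ≡ 1 mol CaCO₃): 24,570 / 100.1 g/mol = 245.5 mol.
Mass of CaCl₂·2H₂O: 245.5 × 147 = 36,080 g.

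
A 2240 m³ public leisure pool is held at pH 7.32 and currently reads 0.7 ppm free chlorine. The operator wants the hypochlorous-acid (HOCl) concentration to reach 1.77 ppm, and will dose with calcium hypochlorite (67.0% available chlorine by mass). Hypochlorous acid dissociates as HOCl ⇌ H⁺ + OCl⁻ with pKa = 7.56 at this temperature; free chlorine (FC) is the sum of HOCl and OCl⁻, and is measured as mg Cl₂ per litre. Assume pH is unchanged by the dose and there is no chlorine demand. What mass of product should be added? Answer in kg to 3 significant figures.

Volume: 2240 m³ = 2,240,000 L.
[OCl⁻]/[HOCl] = 10^(pH − pKa) = 10^(7.32 − 7.56) = 0.5754; fraction as HOCl = 1/(1 + 0.5754) = 0.6347.
Free chlorine required for 1.77 ppm HOCl: 1.77 / 0.6347 = 2.789 ppm.
FC to add: 2.789 − 0.7 = 2.089 mg/L as Cl₂.
Cl₂ equivalent: 2.089 mg/L × 2,240,000 L = 4678 g.
Product at 67.0% available Cl: 4678 / 0.67 = 6983 g.

6.98 kg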